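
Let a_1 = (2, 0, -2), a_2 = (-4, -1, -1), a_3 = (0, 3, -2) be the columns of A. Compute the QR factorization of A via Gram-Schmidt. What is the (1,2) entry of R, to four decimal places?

r_{12} = -2.1213

a_1 = (2, 0, -2); ‖a_1‖ = 2.8284, so e_1 = (0.7071, 0.0000, -0.7071).
r_{12} = e_1·a_2 = -2.1213.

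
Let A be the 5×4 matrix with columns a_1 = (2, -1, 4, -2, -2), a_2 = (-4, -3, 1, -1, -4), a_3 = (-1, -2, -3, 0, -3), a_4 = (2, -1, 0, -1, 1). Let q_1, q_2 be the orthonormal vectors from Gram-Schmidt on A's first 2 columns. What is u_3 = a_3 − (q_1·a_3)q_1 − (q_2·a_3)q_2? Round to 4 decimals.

u_3 = (1.8113, -0.8113, -2.0472, -0.2170, -1.6604)

q_1 = a_1/‖a_1‖ = (2, -1, 4, -2, -2)/5.3852 = (0.3714, -0.1857, 0.7428, -0.3714, -0.3714).
r_{12} = q_1·a_2 = 1.6713.
u_2 = a_2 − 1.6713·q_1 = (-4.6207, -2.6897, -0.2414, -0.3793, -3.3793).
‖u_2‖ = 6.3409, so q_2 = (-0.7287, -0.4242, -0.0381, -0.0598, -0.5329).
r_{13} = q_1·a_3 = -1.1142; r_{23} = q_2·a_3 = 3.2901.
u_3 = a_3 + 1.1142·q_1 − 3.2901·q_2 = (1.8113, -0.8113, -2.0472, -0.2170, -1.6604).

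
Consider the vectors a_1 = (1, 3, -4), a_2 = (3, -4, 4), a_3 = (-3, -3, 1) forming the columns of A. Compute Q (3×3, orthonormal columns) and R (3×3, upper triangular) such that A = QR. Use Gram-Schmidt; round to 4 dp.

Q = [[0.1961, 0.9619, -0.1905], [0.5883, -0.2708, -0.7619], [-0.7845, 0.0374, -0.6190]], R = [[5.0990, -4.9029, -3.1379], [0.0000, 4.1184, -2.0359], [0.0000, 0.0000, 2.2381]]

a_1 = (1, 3, -4); ‖a_1‖ = 5.0990, so e_1 = (0.1961, 0.5883, -0.7845).
e_1·a_2 = 0.1961·3 + 0.5883·(-4) + (-0.7845)·4 = -4.9029.
u_2 = a_2 + 4.9029·e_1 = (3.9615, -1.1154, 0.1538).
‖u_2‖ = 4.1184, so e_2 = (0.9619, -0.2708, 0.0374).
e_1·a_3 = 0.1961·(-3) + 0.5883·(-3) + (-0.7845)·1 = -3.1379; e_2·a_3 = 0.9619·(-3) + (-0.2708)·(-3) + 0.0374·1 = -2.0359.
u_3 = a_3 + 3.1379·e_1 + 2.0359·e_2 = (-0.4263, -1.7052, -1.3855).
‖u_3‖ = 2.2381, so e_3 = (-0.1905, -0.7619, -0.6190).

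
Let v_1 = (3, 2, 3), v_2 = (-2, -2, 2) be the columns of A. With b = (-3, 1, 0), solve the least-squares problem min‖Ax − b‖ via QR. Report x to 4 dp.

x = (-0.2742, 0.2419)

v_1 = (3, 2, 3); ‖v_1‖ = 4.6904, so e_1 = (0.6396, 0.4264, 0.6396).
e_1·v_2 = 0.6396·(-2) + 0.4264·(-2) + 0.6396·2 = -0.8528.
u_2 = v_2 + 0.8528·e_1 = (-1.4545, -1.6364, 2.5455).
‖u_2‖ = 3.3575, so e_2 = (-0.4332, -0.4874, 0.7581).
Qᵀb = (-1.4924, 0.8123).
Back-substitute: x_2 = 0.8123/3.3575 = 0.2419.
x_1 = (-1.4924 + 0.8528·0.2419)/4.6904 = -0.2742.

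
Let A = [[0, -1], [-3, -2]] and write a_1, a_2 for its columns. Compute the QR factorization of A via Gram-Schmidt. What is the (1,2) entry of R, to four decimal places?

a_1 = (0, -3); ‖a_1‖ = 3.0000, so e_1 = (0.0000, -1.0000).
r_{12} = e_1·a_2 = 2.0000.

r_{12} = 2.0000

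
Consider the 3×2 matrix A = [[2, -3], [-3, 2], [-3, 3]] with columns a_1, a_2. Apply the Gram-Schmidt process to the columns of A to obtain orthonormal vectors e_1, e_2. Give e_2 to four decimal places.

e_2 = (-0.7803, -0.6177, 0.0975)

a_1 = (2, -3, -3); ‖a_1‖ = 4.6904, so e_1 = (0.4264, -0.6396, -0.6396).
e_1·a_2 = 0.4264·(-3) + (-0.6396)·2 + (-0.6396)·3 = -4.4772.
u_2 = a_2 + 4.4772·e_1 = (-1.0909, -0.8636, 0.1364).
‖u_2‖ = 1.3981, so e_2 = (-0.7803, -0.6177, 0.0975).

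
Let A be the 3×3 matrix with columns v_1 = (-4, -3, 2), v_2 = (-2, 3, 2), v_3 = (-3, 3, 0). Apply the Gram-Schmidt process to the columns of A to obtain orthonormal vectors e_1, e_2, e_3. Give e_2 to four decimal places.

e_2 = (-0.3883, 0.8103, 0.4389)

e_1 = v_1/‖v_1‖ = (-4, -3, 2)/5.3852 = (-0.7428, -0.5571, 0.3714).
r_{12} = e_1·v_2 = 0.5571.
u_2 = v_2 − 0.5571·e_1 = (-1.5862, 3.3103, 1.7931).
‖u_2‖ = 4.0853, so e_2 = (-0.3883, 0.8103, 0.4389).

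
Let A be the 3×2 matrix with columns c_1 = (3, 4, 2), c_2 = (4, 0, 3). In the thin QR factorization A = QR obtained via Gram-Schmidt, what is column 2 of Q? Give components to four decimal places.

q_2 = (0.5749, -0.6677, 0.4729)

c_1 = (3, 4, 2); ‖c_1‖ = 5.3852, so q_1 = (0.5571, 0.7428, 0.3714).
q_1·c_2 = 0.5571·4 + 0.7428·0 + 0.3714·3 = 3.3425.
u_2 = c_2 − 3.3425·q_1 = (2.1379, -2.4828, 1.7586).
‖u_2‖ = 3.7185, so q_2 = (0.5749, -0.6677, 0.4729).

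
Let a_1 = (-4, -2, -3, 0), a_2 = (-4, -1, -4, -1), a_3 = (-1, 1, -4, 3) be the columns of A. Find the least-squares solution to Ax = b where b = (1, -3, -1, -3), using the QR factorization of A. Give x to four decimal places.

e_1 = a_1/‖a_1‖ = (-4, -2, -3, 0)/5.3852 = (-0.7428, -0.3714, -0.5571, 0.0000).
r_{12} = e_1·a_2 = 5.5709.
u_2 = a_2 − 5.5709·e_1 = (0.1379, 1.0690, -0.8966, -1.0000).
‖u_2‖ = 1.7221, so e_2 = (0.0801, 0.6207, -0.5206, -0.5807).
r_{13} = e_1·a_3 = 2.5997; r_{23} = e_2·a_3 = 0.8811.
u_3 = a_3 − 2.5997·e_1 − 0.8811·e_2 = (0.8605, 1.4186, -2.0930, 3.5116).
‖u_3‖ = 4.4119, so e_3 = (0.1950, 0.3215, -0.4744, 0.7959).
Qᵀb = (0.9285, 0.4806, -2.6830).
Back-substitute: x_3 = -2.6830/4.4119 = -0.6081.
x_2 = (0.4806 − 0.8811·(-0.6081))/1.7221 = 0.5902.
x_1 = (0.9285 − 5.5709·0.5902 − 2.5997·(-0.6081))/5.3852 = -0.1446.

x = (-0.1446, 0.5902, -0.6081)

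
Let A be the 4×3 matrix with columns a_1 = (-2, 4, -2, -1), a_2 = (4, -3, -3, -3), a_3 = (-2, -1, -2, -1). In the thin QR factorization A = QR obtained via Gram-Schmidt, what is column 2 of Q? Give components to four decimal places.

e_2 = (0.5051, -0.2007, -0.6281, -0.5569)

a_1 = (-2, 4, -2, -1); ‖a_1‖ = 5.0000, so e_1 = (-0.4000, 0.8000, -0.4000, -0.2000).
e_1·a_2 = (-0.4000)·4 + 0.8000·(-3) + (-0.4000)·(-3) + (-0.2000)·(-3) = -2.2000.
u_2 = a_2 + 2.2000·e_1 = (3.1200, -1.2400, -3.8800, -3.4400).
‖u_2‖ = 6.1774, so e_2 = (0.5051, -0.2007, -0.6281, -0.5569).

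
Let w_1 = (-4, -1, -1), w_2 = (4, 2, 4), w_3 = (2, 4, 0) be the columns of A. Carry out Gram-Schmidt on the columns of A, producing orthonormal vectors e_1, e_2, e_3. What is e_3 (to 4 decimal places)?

e_3 = (-0.1562, 0.9370, -0.3123)

e_1 = w_1/‖w_1‖ = (-4, -1, -1)/4.2426 = (-0.9428, -0.2357, -0.2357).
r_{12} = e_1·w_2 = -5.1854.
u_2 = w_2 + 5.1854·e_1 = (-0.8889, 0.7778, 2.7778).
‖u_2‖ = 3.0185, so e_2 = (-0.2945, 0.2577, 0.9203).
r_{13} = e_1·w_3 = -2.8284; r_{23} = e_2·w_3 = 0.4417.
u_3 = w_3 + 2.8284·e_1 − 0.4417·e_2 = (-0.5366, 3.2195, -1.0732).
‖u_3‖ = 3.4358, so e_3 = (-0.1562, 0.9370, -0.3123).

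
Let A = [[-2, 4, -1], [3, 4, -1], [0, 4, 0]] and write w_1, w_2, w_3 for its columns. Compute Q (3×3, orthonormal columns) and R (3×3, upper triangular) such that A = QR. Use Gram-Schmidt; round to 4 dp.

w_1 = (-2, 3, 0); ‖w_1‖ = 3.6056, so e_1 = (-0.5547, 0.8321, 0.0000).
e_1·w_2 = (-0.5547)·4 + 0.8321·4 + 0.0000·4 = 1.1094.
u_2 = w_2 − 1.1094·e_1 = (4.6154, 3.0769, 4.0000).
‖u_2‖ = 6.8388, so e_2 = (0.6749, 0.4499, 0.5849).
e_1·w_3 = (-0.5547)·(-1) + 0.8321·(-1) + 0.0000·0 = -0.2774; e_2·w_3 = 0.6749·(-1) + 0.4499·(-1) + 0.5849·0 = -1.1248.
u_3 = w_3 + 0.2774·e_1 + 1.1248·e_2 = (-0.3947, -0.2632, 0.6579).
‖u_3‖ = 0.8111, so e_3 = (-0.4867, -0.3244, 0.8111).

Q = [[-0.5547, 0.6749, -0.4867], [0.8321, 0.4499, -0.3244], [0.0000, 0.5849, 0.8111]], R = [[3.6056, 1.1094, -0.2774], [0.0000, 6.8388, -1.1248], [0.0000, 0.0000, 0.8111]]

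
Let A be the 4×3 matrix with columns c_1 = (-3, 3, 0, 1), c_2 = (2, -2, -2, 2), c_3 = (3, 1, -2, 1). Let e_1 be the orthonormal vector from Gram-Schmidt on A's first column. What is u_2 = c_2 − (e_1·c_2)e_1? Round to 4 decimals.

u_2 = (0.4211, -0.4211, -2.0000, 2.5263)

c_1 = (-3, 3, 0, 1); ‖c_1‖ = 4.3589, so e_1 = (-0.6882, 0.6882, 0.0000, 0.2294).
e_1·c_2 = (-0.6882)·2 + 0.6882·(-2) + 0.0000·(-2) + 0.2294·2 = -2.2942.
u_2 = c_2 + 2.2942·e_1 = (0.4211, -0.4211, -2.0000, 2.5263).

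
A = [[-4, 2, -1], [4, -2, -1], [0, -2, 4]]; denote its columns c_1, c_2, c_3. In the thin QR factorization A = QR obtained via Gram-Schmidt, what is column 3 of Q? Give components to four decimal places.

e_3 = (-0.7071, -0.7071, 0.0000)

c_1 = (-4, 4, 0); ‖c_1‖ = 5.6569, so e_1 = (-0.7071, 0.7071, 0.0000).
e_1·c_2 = (-0.7071)·2 + 0.7071·(-2) + 0.0000·(-2) = -2.8284.
u_2 = c_2 + 2.8284·e_1 = (0.0000, 0.0000, -2.0000).
‖u_2‖ = 2.0000, so e_2 = (0.0000, 0.0000, -1.0000).
e_1·c_3 = (-0.7071)·(-1) + 0.7071·(-1) + 0.0000·4 = 0.0000; e_2·c_3 = 0.0000·(-1) + (0.0000)·(-1) + (-1.0000)·4 = -4.0000.
u_3 = c_3 + 0.0000·e_1 + 4.0000·e_2 = (-1.0000, -1.0000, 0.0000).
‖u_3‖ = 1.4142, so e_3 = (-0.7071, -0.7071, 0.0000).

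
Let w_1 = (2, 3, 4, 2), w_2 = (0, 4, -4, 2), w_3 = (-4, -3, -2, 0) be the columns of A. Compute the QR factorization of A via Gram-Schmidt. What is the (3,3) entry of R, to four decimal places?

q_1 = w_1/‖w_1‖ = (2, 3, 4, 2)/5.7446 = (0.3482, 0.5222, 0.6963, 0.3482).
r_{12} = q_1·w_2 = 0.0000.
u_2 = w_2 + 0.0000·q_1 = (0.0000, 4.0000, -4.0000, 2.0000).
‖u_2‖ = 6.0000, so q_2 = (0.0000, 0.6667, -0.6667, 0.3333).
r_{13} = q_1·w_3 = -4.3519; r_{23} = q_2·w_3 = -0.6667.
u_3 = w_3 + 4.3519·q_1 + 0.6667·q_2 = (-2.4848, -0.2828, 0.5859, 1.7374).
r_{33} = ‖u_3‖ = 3.1010.

r_{33} = 3.1010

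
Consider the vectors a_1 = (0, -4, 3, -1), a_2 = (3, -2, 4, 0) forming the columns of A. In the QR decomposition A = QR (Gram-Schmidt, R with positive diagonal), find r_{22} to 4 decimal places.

r_{22} = 3.6899

a_1 = (0, -4, 3, -1); ‖a_1‖ = 5.0990, so e_1 = (0.0000, -0.7845, 0.5883, -0.1961).
e_1·a_2 = 0.0000·3 + (-0.7845)·(-2) + 0.5883·4 + (-0.1961)·0 = 3.9223.
u_2 = a_2 − 3.9223·e_1 = (3.0000, 1.0769, 1.6923, 0.7692).
r_{22} = ‖u_2‖ = 3.6899.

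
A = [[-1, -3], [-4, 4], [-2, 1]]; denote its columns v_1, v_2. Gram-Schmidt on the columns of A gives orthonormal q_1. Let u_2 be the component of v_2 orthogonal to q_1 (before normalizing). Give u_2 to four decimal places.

u_2 = (-3.7143, 1.1429, -0.4286)

v_1 = (-1, -4, -2); ‖v_1‖ = 4.5826, so q_1 = (-0.2182, -0.8729, -0.4364).
q_1·v_2 = (-0.2182)·(-3) + (-0.8729)·4 + (-0.4364)·1 = -3.2733.
u_2 = v_2 + 3.2733·q_1 = (-3.7143, 1.1429, -0.4286).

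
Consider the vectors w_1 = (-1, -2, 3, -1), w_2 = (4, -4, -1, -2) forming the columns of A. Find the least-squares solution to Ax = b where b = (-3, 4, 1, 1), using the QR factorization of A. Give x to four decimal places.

w_1 = (-1, -2, 3, -1); ‖w_1‖ = 3.8730, so q_1 = (-0.2582, -0.5164, 0.7746, -0.2582).
q_1·w_2 = (-0.2582)·4 + (-0.5164)·(-4) + 0.7746·(-1) + (-0.2582)·(-2) = 0.7746.
u_2 = w_2 − 0.7746·q_1 = (4.2000, -3.6000, -1.6000, -1.8000).
‖u_2‖ = 6.0332, so q_2 = (0.6961, -0.5967, -0.2652, -0.2983).
Qᵀb = (-0.7746, -5.0388).
Back-substitute: x_2 = -5.0388/6.0332 = -0.8352.
x_1 = (-0.7746 − 0.7746·(-0.8352))/3.8730 = -0.0330.

x = (-0.0330, -0.8352)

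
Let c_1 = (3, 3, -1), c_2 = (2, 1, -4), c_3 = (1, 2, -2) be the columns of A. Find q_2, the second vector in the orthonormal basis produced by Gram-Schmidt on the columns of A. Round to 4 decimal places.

q_2 = (-0.0151, -0.3025, -0.9530)

c_1 = (3, 3, -1); ‖c_1‖ = 4.3589, so q_1 = (0.6882, 0.6882, -0.2294).
q_1·c_2 = 0.6882·2 + 0.6882·1 + (-0.2294)·(-4) = 2.9824.
u_2 = c_2 − 2.9824·q_1 = (-0.0526, -1.0526, -3.3158).
‖u_2‖ = 3.4793, so q_2 = (-0.0151, -0.3025, -0.9530).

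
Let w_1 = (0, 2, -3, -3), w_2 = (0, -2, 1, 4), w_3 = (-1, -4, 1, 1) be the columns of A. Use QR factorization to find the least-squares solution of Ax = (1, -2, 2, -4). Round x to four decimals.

w_1 = (0, 2, -3, -3); ‖w_1‖ = 4.6904, so q_1 = (0.0000, 0.4264, -0.6396, -0.6396).
q_1·w_2 = 0.0000·0 + 0.4264·(-2) + (-0.6396)·1 + (-0.6396)·4 = -4.0508.
u_2 = w_2 + 4.0508·q_1 = (0.0000, -0.2727, -1.5909, 1.4091).
‖u_2‖ = 2.1426, so q_2 = (0.0000, -0.1273, -0.7425, 0.6576).
q_1·w_3 = 0.0000·(-1) + 0.4264·(-4) + (-0.6396)·1 + (-0.6396)·1 = -2.9848; q_2·w_3 = 0.0000·(-1) + (-0.1273)·(-4) + (-0.7425)·1 + 0.6576·1 = 0.4243.
u_3 = w_3 + 2.9848·q_1 − 0.4243·q_2 = (-1.0000, -2.6733, -0.5941, -1.1881).
‖u_3‖ = 3.1482, so q_3 = (-0.3176, -0.8492, -0.1887, -0.3774).
Qᵀb = (0.4264, -3.8610, 2.5129).
Back-substitute: x_3 = 2.5129/3.1482 = 0.7982.
x_2 = (-3.8610 − 0.4243·0.7982)/2.1426 = -1.9600.
x_1 = (0.4264 + 4.0508·(-1.9600) + 2.9848·0.7982)/4.6904 = -1.0939.

x = (-1.0939, -1.9600, 0.7982)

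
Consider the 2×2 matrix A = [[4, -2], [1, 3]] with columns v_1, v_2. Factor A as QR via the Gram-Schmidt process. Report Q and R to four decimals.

v_1 = (4, 1); ‖v_1‖ = 4.1231, so q_1 = (0.9701, 0.2425).
q_1·v_2 = 0.9701·(-2) + 0.2425·3 = -1.2127.
u_2 = v_2 + 1.2127·q_1 = (-0.8235, 3.2941).
‖u_2‖ = 3.3955, so q_2 = (-0.2425, 0.9701).

Q = [[0.9701, -0.2425], [0.2425, 0.9701]], R = [[4.1231, -1.2127], [0.0000, 3.3955]]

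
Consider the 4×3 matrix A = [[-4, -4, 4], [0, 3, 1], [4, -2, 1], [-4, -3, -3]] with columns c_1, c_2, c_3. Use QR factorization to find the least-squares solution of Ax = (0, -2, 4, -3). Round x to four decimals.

x = (0.7925, -0.5020, 0.2959)

c_1 = (-4, 0, 4, -4); ‖c_1‖ = 6.9282, so e_1 = (-0.5774, 0.0000, 0.5774, -0.5774).
e_1·c_2 = (-0.5774)·(-4) + 0.0000·3 + 0.5774·(-2) + (-0.5774)·(-3) = 2.8868.
u_2 = c_2 − 2.8868·e_1 = (-2.3333, 3.0000, -3.6667, -1.3333).
‖u_2‖ = 5.4467, so e_2 = (-0.4284, 0.5508, -0.6732, -0.2448).
e_1·c_3 = (-0.5774)·4 + 0.0000·1 + 0.5774·1 + (-0.5774)·(-3) = 0.0000; e_2·c_3 = (-0.4284)·4 + 0.5508·1 + (-0.6732)·1 + (-0.2448)·(-3) = -1.1016.
u_3 = c_3 + 0.0000·e_1 + 1.1016·e_2 = (3.5281, 1.6067, 0.2584, -3.2697).
‖u_3‖ = 5.0780, so e_3 = (0.6948, 0.3164, 0.0509, -0.6439).
Qᵀb = (4.0415, -3.0600, 1.5024).
Back-substitute: x_3 = 1.5024/5.0780 = 0.2959.
x_2 = (-3.0600 + 1.1016·0.2959)/5.4467 = -0.5020.
x_1 = (4.0415 − 2.8868·(-0.5020) + 0.0000·0.2959)/6.9282 = 0.7925.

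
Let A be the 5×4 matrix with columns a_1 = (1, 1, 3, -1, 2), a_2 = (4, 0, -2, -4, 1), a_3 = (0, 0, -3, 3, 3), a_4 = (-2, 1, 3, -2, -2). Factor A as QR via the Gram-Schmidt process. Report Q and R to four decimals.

Q = [[0.2500, 0.6250, 0.1069, -0.6290], [0.2500, -0.0417, 0.0734, 0.5439], [0.7500, -0.4583, -0.4004, -0.2544], [-0.2500, -0.6250, 0.4969, -0.4523], [0.5000, 0.0833, 0.7589, 0.1979]], R = [[4.0000, 1.0000, -1.5000, 1.5000], [0.0000, 6.0000, -0.2500, -1.5833], [0.0000, 0.0000, 4.9687, -3.8533], [0.0000, 0.0000, 0.0000, 1.5476]]

a_1 = (1, 1, 3, -1, 2); ‖a_1‖ = 4.0000, so q_1 = (0.2500, 0.2500, 0.7500, -0.2500, 0.5000).
q_1·a_2 = 0.2500·4 + 0.2500·0 + 0.7500·(-2) + (-0.2500)·(-4) + 0.5000·1 = 1.0000.
u_2 = a_2 − 1.0000·q_1 = (3.7500, -0.2500, -2.7500, -3.7500, 0.5000).
‖u_2‖ = 6.0000, so q_2 = (0.6250, -0.0417, -0.4583, -0.6250, 0.0833).
q_1·a_3 = 0.2500·0 + 0.2500·0 + 0.7500·(-3) + (-0.2500)·3 + 0.5000·3 = -1.5000; q_2·a_3 = 0.6250·0 + (-0.0417)·0 + (-0.4583)·(-3) + (-0.6250)·3 + 0.0833·3 = -0.2500.
u_3 = a_3 + 1.5000·q_1 + 0.2500·q_2 = (0.5312, 0.3646, -1.9896, 2.4688, 3.7708).
‖u_3‖ = 4.9687, so q_3 = (0.1069, 0.0734, -0.4004, 0.4969, 0.7589).
q_1·a_4 = 0.2500·(-2) + 0.2500·1 + 0.7500·3 + (-0.2500)·(-2) + 0.5000·(-2) = 1.5000; q_2·a_4 = 0.6250·(-2) + (-0.0417)·1 + (-0.4583)·3 + (-0.6250)·(-2) + 0.0833·(-2) = -1.5833; q_3·a_4 = 0.1069·(-2) + 0.0734·1 + (-0.4004)·3 + 0.4969·(-2) + 0.7589·(-2) = -3.8533.
u_4 = a_4 − 1.5000·q_1 + 1.5833·q_2 + 3.8533·q_3 = (-0.9734, 0.8418, -0.3937, -0.7000, 0.3063).
‖u_4‖ = 1.5476, so q_4 = (-0.6290, 0.5439, -0.2544, -0.4523, 0.1979).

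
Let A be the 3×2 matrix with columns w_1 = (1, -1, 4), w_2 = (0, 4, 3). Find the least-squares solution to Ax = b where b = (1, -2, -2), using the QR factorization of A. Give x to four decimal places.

x = (-0.0337, -0.5492)

w_1 = (1, -1, 4); ‖w_1‖ = 4.2426, so q_1 = (0.2357, -0.2357, 0.9428).
q_1·w_2 = 0.2357·0 + (-0.2357)·4 + 0.9428·3 = 1.8856.
u_2 = w_2 − 1.8856·q_1 = (-0.4444, 4.4444, 1.2222).
‖u_2‖ = 4.6308, so q_2 = (-0.0960, 0.9598, 0.2639).
Qᵀb = (-1.1785, -2.5433).
Back-substitute: x_2 = -2.5433/4.6308 = -0.5492.
x_1 = (-1.1785 − 1.8856·(-0.5492))/4.2426 = -0.0337.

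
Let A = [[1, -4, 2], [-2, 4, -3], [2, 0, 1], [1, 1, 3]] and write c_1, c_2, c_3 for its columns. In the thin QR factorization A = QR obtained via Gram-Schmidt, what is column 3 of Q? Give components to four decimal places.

c_1 = (1, -2, 2, 1); ‖c_1‖ = 3.1623, so e_1 = (0.3162, -0.6325, 0.6325, 0.3162).
e_1·c_2 = 0.3162·(-4) + (-0.6325)·4 + 0.6325·0 + 0.3162·1 = -3.4785.
u_2 = c_2 + 3.4785·e_1 = (-2.9000, 1.8000, 2.2000, 2.1000).
‖u_2‖ = 4.5717, so e_2 = (-0.6343, 0.3937, 0.4812, 0.4594).
e_1·c_3 = 0.3162·2 + (-0.6325)·(-3) + 0.6325·1 + 0.3162·3 = 4.1110; e_2·c_3 = (-0.6343)·2 + 0.3937·(-3) + 0.4812·1 + 0.4594·3 = -0.5906.
u_3 = c_3 − 4.1110·e_1 + 0.5906·e_2 = (0.3254, -0.1675, -1.3158, 1.9713).
‖u_3‖ = 2.3982, so e_3 = (0.1357, -0.0698, -0.5487, 0.8220).

e_3 = (0.1357, -0.0698, -0.5487, 0.8220)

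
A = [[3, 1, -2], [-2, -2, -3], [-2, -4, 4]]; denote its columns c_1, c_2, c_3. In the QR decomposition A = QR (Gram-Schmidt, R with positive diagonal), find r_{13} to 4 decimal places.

r_{13} = -1.9403

q_1 = c_1/‖c_1‖ = (3, -2, -2)/4.1231 = (0.7276, -0.4851, -0.4851).
r_{13} = q_1·c_3 = -1.9403.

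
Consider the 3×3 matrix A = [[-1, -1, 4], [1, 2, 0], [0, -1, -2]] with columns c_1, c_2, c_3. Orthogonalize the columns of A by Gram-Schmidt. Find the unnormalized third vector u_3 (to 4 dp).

u_3 = (0.6667, 0.6667, 0.6667)

c_1 = (-1, 1, 0); ‖c_1‖ = 1.4142, so q_1 = (-0.7071, 0.7071, 0.0000).
q_1·c_2 = (-0.7071)·(-1) + 0.7071·2 + 0.0000·(-1) = 2.1213.
u_2 = c_2 − 2.1213·q_1 = (0.5000, 0.5000, -1.0000).
‖u_2‖ = 1.2247, so q_2 = (0.4082, 0.4082, -0.8165).
q_1·c_3 = (-0.7071)·4 + 0.7071·0 + 0.0000·(-2) = -2.8284; q_2·c_3 = 0.4082·4 + 0.4082·0 + (-0.8165)·(-2) = 3.2660.
u_3 = c_3 + 2.8284·q_1 − 3.2660·q_2 = (0.6667, 0.6667, 0.6667).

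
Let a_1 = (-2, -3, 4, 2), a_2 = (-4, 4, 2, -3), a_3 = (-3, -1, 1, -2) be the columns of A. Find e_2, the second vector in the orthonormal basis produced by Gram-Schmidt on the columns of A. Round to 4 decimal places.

e_1 = a_1/‖a_1‖ = (-2, -3, 4, 2)/5.7446 = (-0.3482, -0.5222, 0.6963, 0.3482).
r_{12} = e_1·a_2 = -0.3482.
u_2 = a_2 + 0.3482·e_1 = (-4.1212, 3.8182, 2.2424, -2.8788).
‖u_2‖ = 6.6992, so e_2 = (-0.6152, 0.5699, 0.3347, -0.4297).

e_2 = (-0.6152, 0.5699, 0.3347, -0.4297)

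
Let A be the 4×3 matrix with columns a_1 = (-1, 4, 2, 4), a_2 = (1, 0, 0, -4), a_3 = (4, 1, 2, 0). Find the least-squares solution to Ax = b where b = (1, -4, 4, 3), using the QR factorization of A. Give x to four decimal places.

x = (-0.7271, -1.5666, 0.8179)

a_1 = (-1, 4, 2, 4); ‖a_1‖ = 6.0828, so e_1 = (-0.1644, 0.6576, 0.3288, 0.6576).
e_1·a_2 = (-0.1644)·1 + 0.6576·0 + 0.3288·0 + 0.6576·(-4) = -2.7948.
u_2 = a_2 + 2.7948·e_1 = (0.5405, 1.8378, 0.9189, -2.1622).
‖u_2‖ = 3.0314, so e_2 = (0.1783, 0.6063, 0.3031, -0.7133).
e_1·a_3 = (-0.1644)·4 + 0.6576·1 + 0.3288·2 + 0.6576·0 = 0.6576; e_2·a_3 = 0.1783·4 + 0.6063·1 + 0.3031·2 + (-0.7133)·0 = 1.9258.
u_3 = a_3 − 0.6576·e_1 − 1.9258·e_2 = (3.7647, -0.6000, 1.2000, 0.9412).
‖u_3‖ = 4.1059, so e_3 = (0.9169, -0.1461, 0.2923, 0.2292).
Qᵀb = (0.4932, -3.1740, 3.3581).
Back-substitute: x_3 = 3.3581/4.1059 = 0.8179.
x_2 = (-3.1740 − 1.9258·0.8179)/3.0314 = -1.5666.
x_1 = (0.4932 + 2.7948·(-1.5666) − 0.6576·0.8179)/6.0828 = -0.7271.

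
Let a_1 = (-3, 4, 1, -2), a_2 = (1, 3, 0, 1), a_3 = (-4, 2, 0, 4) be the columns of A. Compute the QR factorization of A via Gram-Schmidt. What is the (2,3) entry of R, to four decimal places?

r_{23} = 1.0456

q_1 = a_1/‖a_1‖ = (-3, 4, 1, -2)/5.4772 = (-0.5477, 0.7303, 0.1826, -0.3651).
r_{12} = q_1·a_2 = 1.2780.
u_2 = a_2 − 1.2780·q_1 = (1.7000, 2.0667, -0.2333, 1.4667).
‖u_2‖ = 3.0605, so q_2 = (0.5555, 0.6753, -0.0762, 0.4792).
r_{23} = q_2·a_3 = 1.0456.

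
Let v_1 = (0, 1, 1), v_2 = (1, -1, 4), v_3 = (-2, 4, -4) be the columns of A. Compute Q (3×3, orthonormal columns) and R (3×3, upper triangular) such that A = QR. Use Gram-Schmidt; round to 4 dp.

v_1 = (0, 1, 1); ‖v_1‖ = 1.4142, so q_1 = (0.0000, 0.7071, 0.7071).
q_1·v_2 = 0.0000·1 + 0.7071·(-1) + 0.7071·4 = 2.1213.
u_2 = v_2 − 2.1213·q_1 = (1.0000, -2.5000, 2.5000).
‖u_2‖ = 3.6742, so q_2 = (0.2722, -0.6804, 0.6804).
q_1·v_3 = 0.0000·(-2) + 0.7071·4 + 0.7071·(-4) = 0.0000; q_2·v_3 = 0.2722·(-2) + (-0.6804)·4 + 0.6804·(-4) = -5.9876.
u_3 = v_3 + 0.0000·q_1 + 5.9876·q_2 = (-0.3704, -0.0741, 0.0741).
‖u_3‖ = 0.3849, so q_3 = (-0.9623, -0.1925, 0.1925).

Q = [[0.0000, 0.2722, -0.9623], [0.7071, -0.6804, -0.1925], [0.7071, 0.6804, 0.1925]], R = [[1.4142, 2.1213, 0.0000], [0.0000, 3.6742, -5.9876], [0.0000, 0.0000, 0.3849]]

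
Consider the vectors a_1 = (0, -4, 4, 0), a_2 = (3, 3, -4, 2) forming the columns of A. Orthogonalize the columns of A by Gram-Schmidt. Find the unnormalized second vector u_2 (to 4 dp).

u_2 = (3.0000, -0.5000, -0.5000, 2.0000)

a_1 = (0, -4, 4, 0); ‖a_1‖ = 5.6569, so e_1 = (0.0000, -0.7071, 0.7071, 0.0000).
e_1·a_2 = 0.0000·3 + (-0.7071)·3 + 0.7071·(-4) + 0.0000·2 = -4.9497.
u_2 = a_2 + 4.9497·e_1 = (3.0000, -0.5000, -0.5000, 2.0000).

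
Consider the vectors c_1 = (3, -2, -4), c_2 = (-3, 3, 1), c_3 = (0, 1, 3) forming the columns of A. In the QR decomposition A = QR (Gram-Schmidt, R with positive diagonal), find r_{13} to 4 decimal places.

c_1 = (3, -2, -4); ‖c_1‖ = 5.3852, so q_1 = (0.5571, -0.3714, -0.7428).
r_{13} = q_1·c_3 = -2.5997.

r_{13} = -2.5997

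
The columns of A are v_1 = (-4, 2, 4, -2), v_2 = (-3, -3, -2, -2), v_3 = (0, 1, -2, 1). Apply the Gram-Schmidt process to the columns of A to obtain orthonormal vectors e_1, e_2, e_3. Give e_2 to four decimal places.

e_2 = (-0.5502, -0.6091, -0.4323, -0.3733)

e_1 = v_1/‖v_1‖ = (-4, 2, 4, -2)/6.3246 = (-0.6325, 0.3162, 0.6325, -0.3162).
r_{12} = e_1·v_2 = 0.3162.
u_2 = v_2 − 0.3162·e_1 = (-2.8000, -3.1000, -2.2000, -1.9000).
‖u_2‖ = 5.0892, so e_2 = (-0.5502, -0.6091, -0.4323, -0.3733).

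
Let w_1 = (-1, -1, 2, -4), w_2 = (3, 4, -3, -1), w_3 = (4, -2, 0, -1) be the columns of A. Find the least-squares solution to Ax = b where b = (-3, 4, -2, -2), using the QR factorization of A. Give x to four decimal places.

x = (0.5283, 0.7185, -1.0785)

q_1 = w_1/‖w_1‖ = (-1, -1, 2, -4)/4.6904 = (-0.2132, -0.2132, 0.4264, -0.8528).
r_{12} = q_1·w_2 = -1.9188.
u_2 = w_2 + 1.9188·q_1 = (2.5909, 3.5909, -2.1818, -2.6364).
‖u_2‖ = 5.5963, so q_2 = (0.4630, 0.6417, -0.3899, -0.4711).
r_{13} = q_1·w_3 = 0.4264; r_{23} = q_2·w_3 = 1.0397.
u_3 = w_3 − 0.4264·q_1 − 1.0397·q_2 = (3.6096, -2.5762, 0.2235, -0.1466).
‖u_3‖ = 4.4427, so q_3 = (0.8125, -0.5799, 0.0503, -0.0330).
Qᵀb = (0.6396, 2.8997, -4.7916).
Back-substitute: x_3 = -4.7916/4.4427 = -1.0785.
x_2 = (2.8997 − 1.0397·(-1.0785))/5.5963 = 0.7185.
x_1 = (0.6396 + 1.9188·0.7185 − 0.4264·(-1.0785))/4.6904 = 0.5283.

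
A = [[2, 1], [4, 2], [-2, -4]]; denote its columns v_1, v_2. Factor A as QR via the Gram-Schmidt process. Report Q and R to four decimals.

v_1 = (2, 4, -2); ‖v_1‖ = 4.8990, so e_1 = (0.4082, 0.8165, -0.4082).
e_1·v_2 = 0.4082·1 + 0.8165·2 + (-0.4082)·(-4) = 3.6742.
u_2 = v_2 − 3.6742·e_1 = (-0.5000, -1.0000, -2.5000).
‖u_2‖ = 2.7386, so e_2 = (-0.1826, -0.3651, -0.9129).

Q = [[0.4082, -0.1826], [0.8165, -0.3651], [-0.4082, -0.9129]], R = [[4.8990, 3.6742], [0.0000, 2.7386]]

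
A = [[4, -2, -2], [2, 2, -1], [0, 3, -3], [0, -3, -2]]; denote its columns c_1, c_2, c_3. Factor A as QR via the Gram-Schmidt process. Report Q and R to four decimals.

Q = [[0.8944, -0.2390, -0.0402], [0.4472, 0.4781, 0.0804], [0.0000, 0.5976, -0.7433], [0.0000, -0.5976, -0.6629]], R = [[4.4721, -0.8944, -2.2361], [0.0000, 5.0200, -0.5976], [0.0000, 0.0000, 3.5557]]

c_1 = (4, 2, 0, 0); ‖c_1‖ = 4.4721, so e_1 = (0.8944, 0.4472, 0.0000, 0.0000).
e_1·c_2 = 0.8944·(-2) + 0.4472·2 + 0.0000·3 + 0.0000·(-3) = -0.8944.
u_2 = c_2 + 0.8944·e_1 = (-1.2000, 2.4000, 3.0000, -3.0000).
‖u_2‖ = 5.0200, so e_2 = (-0.2390, 0.4781, 0.5976, -0.5976).
e_1·c_3 = 0.8944·(-2) + 0.4472·(-1) + 0.0000·(-3) + 0.0000·(-2) = -2.2361; e_2·c_3 = (-0.2390)·(-2) + 0.4781·(-1) + 0.5976·(-3) + (-0.5976)·(-2) = -0.5976.
u_3 = c_3 + 2.2361·e_1 + 0.5976·e_2 = (-0.1429, 0.2857, -2.6429, -2.3571).
‖u_3‖ = 3.5557, so e_3 = (-0.0402, 0.0804, -0.7433, -0.6629).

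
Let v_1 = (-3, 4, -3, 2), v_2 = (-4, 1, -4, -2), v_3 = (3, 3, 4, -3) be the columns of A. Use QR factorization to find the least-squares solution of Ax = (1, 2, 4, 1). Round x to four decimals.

v_1 = (-3, 4, -3, 2); ‖v_1‖ = 6.1644, so q_1 = (-0.4867, 0.6489, -0.4867, 0.3244).
q_1·v_2 = (-0.4867)·(-4) + 0.6489·1 + (-0.4867)·(-4) + 0.3244·(-2) = 3.8933.
u_2 = v_2 − 3.8933·q_1 = (-2.1053, -1.5263, -2.1053, -3.2632).
‖u_2‖ = 4.6736, so q_2 = (-0.4505, -0.3266, -0.4505, -0.6982).
q_1·v_3 = (-0.4867)·3 + 0.6489·3 + (-0.4867)·4 + 0.3244·(-3) = -2.4333; q_2·v_3 = (-0.4505)·3 + (-0.3266)·3 + (-0.4505)·4 + (-0.6982)·(-3) = -2.0383.
u_3 = v_3 + 2.4333·q_1 + 2.0383·q_2 = (0.8976, 3.9133, 1.8976, -3.6337).
‖u_3‖ = 5.7380, so q_3 = (0.1564, 0.6820, 0.3307, -0.6333).
Qᵀb = (-0.8111, -3.6037, 2.2100).
Back-substitute: x_3 = 2.2100/5.7380 = 0.3852.
x_2 = (-3.6037 + 2.0383·0.3852)/4.6736 = -0.6031.
x_1 = (-0.8111 − 3.8933·(-0.6031) + 2.4333·0.3852)/6.1644 = 0.4014.

x = (0.4014, -0.6031, 0.3852)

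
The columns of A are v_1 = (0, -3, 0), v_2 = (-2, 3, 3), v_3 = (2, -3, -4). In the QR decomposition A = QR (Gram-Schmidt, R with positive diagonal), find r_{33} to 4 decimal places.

q_1 = v_1/‖v_1‖ = (0, -3, 0)/3.0000 = (0.0000, -1.0000, 0.0000).
r_{12} = q_1·v_2 = -3.0000.
u_2 = v_2 + 3.0000·q_1 = (-2.0000, 0.0000, 3.0000).
‖u_2‖ = 3.6056, so q_2 = (-0.5547, 0.0000, 0.8321).
r_{13} = q_1·v_3 = 3.0000; r_{23} = q_2·v_3 = -4.4376.
u_3 = v_3 − 3.0000·q_1 + 4.4376·q_2 = (-0.4615, 0.0000, -0.3077).
r_{33} = ‖u_3‖ = 0.5547.

r_{33} = 0.5547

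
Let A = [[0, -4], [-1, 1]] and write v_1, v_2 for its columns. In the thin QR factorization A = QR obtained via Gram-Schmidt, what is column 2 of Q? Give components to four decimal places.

v_1 = (0, -1); ‖v_1‖ = 1.0000, so e_1 = (0.0000, -1.0000).
e_1·v_2 = 0.0000·(-4) + (-1.0000)·1 = -1.0000.
u_2 = v_2 + 1.0000·e_1 = (-4.0000, 0.0000).
‖u_2‖ = 4.0000, so e_2 = (-1.0000, 0.0000).

e_2 = (-1.0000, 0.0000)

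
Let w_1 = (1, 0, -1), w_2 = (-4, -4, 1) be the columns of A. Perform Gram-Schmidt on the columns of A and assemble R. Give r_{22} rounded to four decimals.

w_1 = (1, 0, -1); ‖w_1‖ = 1.4142, so q_1 = (0.7071, 0.0000, -0.7071).
q_1·w_2 = 0.7071·(-4) + 0.0000·(-4) + (-0.7071)·1 = -3.5355.
u_2 = w_2 + 3.5355·q_1 = (-1.5000, -4.0000, -1.5000).
r_{22} = ‖u_2‖ = 4.5277.

r_{22} = 4.5277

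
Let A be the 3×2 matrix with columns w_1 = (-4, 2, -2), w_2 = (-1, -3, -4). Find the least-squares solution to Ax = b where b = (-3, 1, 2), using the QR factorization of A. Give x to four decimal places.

q_1 = w_1/‖w_1‖ = (-4, 2, -2)/4.8990 = (-0.8165, 0.4082, -0.4082).
r_{12} = q_1·w_2 = 1.2247.
u_2 = w_2 − 1.2247·q_1 = (0.0000, -3.5000, -3.5000).
‖u_2‖ = 4.9497, so q_2 = (0.0000, -0.7071, -0.7071).
Qᵀb = (2.0412, -2.1213).
Back-substitute: x_2 = -2.1213/4.9497 = -0.4286.
x_1 = (2.0412 − 1.2247·(-0.4286))/4.8990 = 0.5238.

x = (0.5238, -0.4286)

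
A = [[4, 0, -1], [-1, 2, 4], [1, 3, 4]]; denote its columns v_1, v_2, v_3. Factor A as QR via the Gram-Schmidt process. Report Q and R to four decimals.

q_1 = v_1/‖v_1‖ = (4, -1, 1)/4.2426 = (0.9428, -0.2357, 0.2357).
r_{12} = q_1·v_2 = 0.2357.
u_2 = v_2 − 0.2357·q_1 = (-0.2222, 2.0556, 2.9444).
‖u_2‖ = 3.5978, so q_2 = (-0.0618, 0.5713, 0.8184).
r_{13} = q_1·v_3 = -0.9428; r_{23} = q_2·v_3 = 5.6207.
u_3 = v_3 + 0.9428·q_1 − 5.6207·q_2 = (0.2361, 0.5665, -0.3777).
‖u_3‖ = 0.7206, so q_3 = (0.3276, 0.7861, -0.5241).

Q = [[0.9428, -0.0618, 0.3276], [-0.2357, 0.5713, 0.7861], [0.2357, 0.8184, -0.5241]], R = [[4.2426, 0.2357, -0.9428], [0.0000, 3.5978, 5.6207], [0.0000, 0.0000, 0.7206]]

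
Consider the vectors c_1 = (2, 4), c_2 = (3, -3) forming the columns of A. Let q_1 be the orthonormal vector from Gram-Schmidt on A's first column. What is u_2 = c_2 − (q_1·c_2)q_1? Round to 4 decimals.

u_2 = (3.6000, -1.8000)

c_1 = (2, 4); ‖c_1‖ = 4.4721, so q_1 = (0.4472, 0.8944).
q_1·c_2 = 0.4472·3 + 0.8944·(-3) = -1.3416.
u_2 = c_2 + 1.3416·q_1 = (3.6000, -1.8000).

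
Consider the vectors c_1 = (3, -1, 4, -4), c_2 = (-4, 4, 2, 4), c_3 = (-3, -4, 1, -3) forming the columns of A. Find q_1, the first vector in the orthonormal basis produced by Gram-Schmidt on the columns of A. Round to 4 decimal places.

c_1 = (3, -1, 4, -4); ‖c_1‖ = 6.4807, so q_1 = (0.4629, -0.1543, 0.6172, -0.6172).

q_1 = (0.4629, -0.1543, 0.6172, -0.6172)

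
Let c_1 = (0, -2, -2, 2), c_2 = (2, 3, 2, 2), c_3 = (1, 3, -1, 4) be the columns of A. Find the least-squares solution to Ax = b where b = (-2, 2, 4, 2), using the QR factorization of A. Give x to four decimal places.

c_1 = (0, -2, -2, 2); ‖c_1‖ = 3.4641, so q_1 = (0.0000, -0.5774, -0.5774, 0.5774).
q_1·c_2 = 0.0000·2 + (-0.5774)·3 + (-0.5774)·2 + 0.5774·2 = -1.7321.
u_2 = c_2 + 1.7321·q_1 = (2.0000, 2.0000, 1.0000, 3.0000).
‖u_2‖ = 4.2426, so q_2 = (0.4714, 0.4714, 0.2357, 0.7071).
q_1·c_3 = 0.0000·1 + (-0.5774)·3 + (-0.5774)·(-1) + 0.5774·4 = 1.1547; q_2·c_3 = 0.4714·1 + 0.4714·3 + 0.2357·(-1) + 0.7071·4 = 4.4783.
u_3 = c_3 − 1.1547·q_1 − 4.4783·q_2 = (-1.1111, 1.5556, -1.3889, 0.1667).
‖u_3‖ = 2.3688, so q_3 = (-0.4691, 0.6567, -0.5863, 0.0704).
Qᵀb = (-2.3094, 2.3570, 0.0469).
Back-substitute: x_3 = 0.0469/2.3688 = 0.0198.
x_2 = (2.3570 − 4.4783·0.0198)/4.2426 = 0.5347.
x_1 = (-2.3094 + 1.7321·0.5347 − 1.1547·0.0198)/3.4641 = -0.4059.

x = (-0.4059, 0.5347, 0.0198)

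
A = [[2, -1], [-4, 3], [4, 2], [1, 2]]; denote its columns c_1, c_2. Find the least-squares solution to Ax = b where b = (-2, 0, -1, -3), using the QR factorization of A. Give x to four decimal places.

x = (-0.3415, -0.4092)

c_1 = (2, -4, 4, 1); ‖c_1‖ = 6.0828, so e_1 = (0.3288, -0.6576, 0.6576, 0.1644).
e_1·c_2 = 0.3288·(-1) + (-0.6576)·3 + 0.6576·2 + 0.1644·2 = -0.6576.
u_2 = c_2 + 0.6576·e_1 = (-0.7838, 2.5676, 2.4324, 2.1081).
‖u_2‖ = 4.1914, so e_2 = (-0.1870, 0.6126, 0.5803, 0.5030).
Qᵀb = (-1.8084, -1.7152).
Back-substitute: x_2 = -1.7152/4.1914 = -0.4092.
x_1 = (-1.8084 + 0.6576·(-0.4092))/6.0828 = -0.3415.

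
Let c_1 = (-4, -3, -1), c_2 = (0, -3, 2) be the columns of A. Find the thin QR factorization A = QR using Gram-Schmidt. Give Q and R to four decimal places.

Q = [[-0.7845, 0.3230], [-0.5883, -0.6576], [-0.1961, 0.6806]], R = [[5.0990, 1.3728], [0.0000, 3.3340]]

c_1 = (-4, -3, -1); ‖c_1‖ = 5.0990, so q_1 = (-0.7845, -0.5883, -0.1961).
q_1·c_2 = (-0.7845)·0 + (-0.5883)·(-3) + (-0.1961)·2 = 1.3728.
u_2 = c_2 − 1.3728·q_1 = (1.0769, -2.1923, 2.2692).
‖u_2‖ = 3.3340, so q_2 = (0.3230, -0.6576, 0.6806).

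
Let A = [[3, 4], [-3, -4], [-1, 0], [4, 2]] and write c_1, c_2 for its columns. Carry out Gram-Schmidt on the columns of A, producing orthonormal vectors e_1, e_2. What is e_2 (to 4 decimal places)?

c_1 = (3, -3, -1, 4); ‖c_1‖ = 5.9161, so e_1 = (0.5071, -0.5071, -0.1690, 0.6761).
e_1·c_2 = 0.5071·4 + (-0.5071)·(-4) + (-0.1690)·0 + 0.6761·2 = 5.4090.
u_2 = c_2 − 5.4090·e_1 = (1.2571, -1.2571, 0.9143, -1.6571).
‖u_2‖ = 2.5967, so e_2 = (0.4841, -0.4841, 0.3521, -0.6382).

e_2 = (0.4841, -0.4841, 0.3521, -0.6382)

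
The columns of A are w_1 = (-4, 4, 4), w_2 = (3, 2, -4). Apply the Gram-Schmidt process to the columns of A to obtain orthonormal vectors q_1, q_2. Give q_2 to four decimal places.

q_2 = (0.2933, 0.8066, -0.5133)

w_1 = (-4, 4, 4); ‖w_1‖ = 6.9282, so q_1 = (-0.5774, 0.5774, 0.5774).
q_1·w_2 = (-0.5774)·3 + 0.5774·2 + 0.5774·(-4) = -2.8868.
u_2 = w_2 + 2.8868·q_1 = (1.3333, 3.6667, -2.3333).
‖u_2‖ = 4.5461, so q_2 = (0.2933, 0.8066, -0.5133).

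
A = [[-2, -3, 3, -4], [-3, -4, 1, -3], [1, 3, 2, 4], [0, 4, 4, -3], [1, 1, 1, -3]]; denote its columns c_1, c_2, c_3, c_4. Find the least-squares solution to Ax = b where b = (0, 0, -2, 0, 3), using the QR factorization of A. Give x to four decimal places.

q_1 = c_1/‖c_1‖ = (-2, -3, 1, 0, 1)/3.8730 = (-0.5164, -0.7746, 0.2582, 0.0000, 0.2582).
r_{12} = q_1·c_2 = 5.6804.
u_2 = c_2 − 5.6804·q_1 = (-0.0667, 0.4000, 1.5333, 4.0000, -0.4667).
‖u_2‖ = 4.3282, so q_2 = (-0.0154, 0.0924, 0.3543, 0.9242, -0.1078).
r_{13} = q_1·c_3 = -1.5492; r_{23} = q_2·c_3 = 4.3436.
u_3 = c_3 + 1.5492·q_1 − 4.3436·q_2 = (2.2669, -0.6014, 0.8612, -0.0142, 1.8683).
‖u_3‖ = 3.1198, so q_3 = (0.7266, -0.1928, 0.2760, -0.0046, 0.5989).
r_{14} = q_1·c_4 = 4.6476; r_{24} = q_2·c_4 = -1.2476; r_{34} = q_3·c_4 = -3.0069.
u_4 = c_4 − 4.6476·q_1 + 1.2476·q_2 + 3.0069·q_3 = (0.5656, 0.1356, 4.0720, -1.8607, -2.5338).
‖u_4‖ = 5.1771, so q_4 = (0.1093, 0.0262, 0.7865, -0.3594, -0.4894).
Qᵀb = (0.2582, -1.0320, 1.2445, -3.0414).
Back-substitute: x_4 = -3.0414/5.1771 = -0.5875.
x_3 = (1.2445 + 3.0069·(-0.5875))/3.1198 = -0.1673.
x_2 = (-1.0320 − 4.3436·(-0.1673) + 1.2476·(-0.5875))/4.3282 = -0.2399.
x_1 = (0.2582 − 5.6804·(-0.2399) + 1.5492·(-0.1673) − 4.6476·(-0.5875))/3.8730 = 1.0565.

x = (1.0565, -0.2399, -0.1673, -0.5875)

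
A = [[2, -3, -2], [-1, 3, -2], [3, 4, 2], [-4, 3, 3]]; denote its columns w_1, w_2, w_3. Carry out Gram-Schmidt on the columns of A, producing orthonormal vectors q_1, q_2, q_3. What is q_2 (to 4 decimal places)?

q_1 = w_1/‖w_1‖ = (2, -1, 3, -4)/5.4772 = (0.3651, -0.1826, 0.5477, -0.7303).
r_{12} = q_1·w_2 = -1.6432.
u_2 = w_2 + 1.6432·q_1 = (-2.4000, 2.7000, 4.9000, 1.8000).
‖u_2‖ = 6.3482, so q_2 = (-0.3781, 0.4253, 0.7719, 0.2835).

q_2 = (-0.3781, 0.4253, 0.7719, 0.2835)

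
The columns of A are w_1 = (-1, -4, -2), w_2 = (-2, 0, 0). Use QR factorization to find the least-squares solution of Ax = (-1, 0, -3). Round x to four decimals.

w_1 = (-1, -4, -2); ‖w_1‖ = 4.5826, so q_1 = (-0.2182, -0.8729, -0.4364).
q_1·w_2 = (-0.2182)·(-2) + (-0.8729)·0 + (-0.4364)·0 = 0.4364.
u_2 = w_2 − 0.4364·q_1 = (-1.9048, 0.3810, 0.1905).
‖u_2‖ = 1.9518, so q_2 = (-0.9759, 0.1952, 0.0976).
Qᵀb = (1.5275, 0.6831).
Back-substitute: x_2 = 0.6831/1.9518 = 0.3500.
x_1 = (1.5275 − 0.4364·0.3500)/4.5826 = 0.3000.

x = (0.3000, 0.3500)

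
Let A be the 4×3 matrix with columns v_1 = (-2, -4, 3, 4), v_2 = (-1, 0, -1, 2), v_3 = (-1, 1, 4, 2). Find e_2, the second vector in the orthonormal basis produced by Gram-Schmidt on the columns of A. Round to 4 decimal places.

e_2 = (-0.3109, 0.2808, -0.6618, 0.6217)

e_1 = v_1/‖v_1‖ = (-2, -4, 3, 4)/6.7082 = (-0.2981, -0.5963, 0.4472, 0.5963).
r_{12} = e_1·v_2 = 1.0435.
u_2 = v_2 − 1.0435·e_1 = (-0.6889, 0.6222, -1.4667, 1.3778).
‖u_2‖ = 2.2161, so e_2 = (-0.3109, 0.2808, -0.6618, 0.6217).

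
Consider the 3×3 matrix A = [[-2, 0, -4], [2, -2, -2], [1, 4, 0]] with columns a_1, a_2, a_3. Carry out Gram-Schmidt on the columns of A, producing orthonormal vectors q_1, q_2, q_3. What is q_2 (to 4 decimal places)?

a_1 = (-2, 2, 1); ‖a_1‖ = 3.0000, so q_1 = (-0.6667, 0.6667, 0.3333).
q_1·a_2 = (-0.6667)·0 + 0.6667·(-2) + 0.3333·4 = 0.0000.
u_2 = a_2 + 0.0000·q_1 = (0.0000, -2.0000, 4.0000).
‖u_2‖ = 4.4721, so q_2 = (0.0000, -0.4472, 0.8944).

q_2 = (0.0000, -0.4472, 0.8944)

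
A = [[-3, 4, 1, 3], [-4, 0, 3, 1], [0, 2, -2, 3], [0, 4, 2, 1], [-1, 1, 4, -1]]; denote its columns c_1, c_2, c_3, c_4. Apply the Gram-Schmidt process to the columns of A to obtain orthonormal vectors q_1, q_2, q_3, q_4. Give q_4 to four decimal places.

q_4 = (-0.4937, 0.3059, 0.7710, 0.0438, 0.2576)

c_1 = (-3, -4, 0, 0, -1); ‖c_1‖ = 5.0990, so q_1 = (-0.5883, -0.7845, 0.0000, 0.0000, -0.1961).
q_1·c_2 = (-0.5883)·4 + (-0.7845)·0 + 0.0000·2 + 0.0000·4 + (-0.1961)·1 = -2.5495.
u_2 = c_2 + 2.5495·q_1 = (2.5000, -2.0000, 2.0000, 4.0000, 0.5000).
‖u_2‖ = 5.5227, so q_2 = (0.4527, -0.3621, 0.3621, 0.7243, 0.0905).
q_1·c_3 = (-0.5883)·1 + (-0.7845)·3 + 0.0000·(-2) + 0.0000·2 + (-0.1961)·4 = -3.7262; q_2·c_3 = 0.4527·1 + (-0.3621)·3 + 0.3621·(-2) + 0.7243·2 + 0.0905·4 = 0.4527.
u_3 = c_3 + 3.7262·q_1 − 0.4527·q_2 = (-1.3972, 0.2409, -2.1639, 1.6721, 3.2282).
‖u_3‖ = 4.4621, so q_3 = (-0.3131, 0.0540, -0.4850, 0.3747, 0.7235).
q_1·c_4 = (-0.5883)·3 + (-0.7845)·1 + 0.0000·3 + 0.0000·1 + (-0.1961)·(-1) = -2.3534; q_2·c_4 = 0.4527·3 + (-0.3621)·1 + 0.3621·3 + 0.7243·1 + 0.0905·(-1) = 2.7161; q_3·c_4 = (-0.3131)·3 + 0.0540·1 + (-0.4850)·3 + 0.3747·1 + 0.7235·(-1) = -2.6890.
u_4 = c_4 + 2.3534·q_1 − 2.7161·q_2 + 2.6890·q_3 = (-0.4561, 0.2826, 0.7123, 0.0405, 0.2380).
‖u_4‖ = 0.9239, so q_4 = (-0.4937, 0.3059, 0.7710, 0.0438, 0.2576).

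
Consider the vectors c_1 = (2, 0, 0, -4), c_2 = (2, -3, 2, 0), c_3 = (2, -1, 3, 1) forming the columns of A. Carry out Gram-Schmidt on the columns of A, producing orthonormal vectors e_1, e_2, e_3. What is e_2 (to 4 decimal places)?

e_2 = (0.3975, -0.7454, 0.4969, 0.1988)

e_1 = c_1/‖c_1‖ = (2, 0, 0, -4)/4.4721 = (0.4472, 0.0000, 0.0000, -0.8944).
r_{12} = e_1·c_2 = 0.8944.
u_2 = c_2 − 0.8944·e_1 = (1.6000, -3.0000, 2.0000, 0.8000).
‖u_2‖ = 4.0249, so e_2 = (0.3975, -0.7454, 0.4969, 0.1988).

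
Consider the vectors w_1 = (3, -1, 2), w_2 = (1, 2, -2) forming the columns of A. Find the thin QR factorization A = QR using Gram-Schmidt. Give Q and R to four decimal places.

Q = [[0.8018, 0.5683], [-0.2673, 0.6177], [0.5345, -0.5436]], R = [[3.7417, -0.8018], [0.0000, 2.8909]]

w_1 = (3, -1, 2); ‖w_1‖ = 3.7417, so q_1 = (0.8018, -0.2673, 0.5345).
q_1·w_2 = 0.8018·1 + (-0.2673)·2 + 0.5345·(-2) = -0.8018.
u_2 = w_2 + 0.8018·q_1 = (1.6429, 1.7857, -1.5714).
‖u_2‖ = 2.8909, so q_2 = (0.5683, 0.6177, -0.5436).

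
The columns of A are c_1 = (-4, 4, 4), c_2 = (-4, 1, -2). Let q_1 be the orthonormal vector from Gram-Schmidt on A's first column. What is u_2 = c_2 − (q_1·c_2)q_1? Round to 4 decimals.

c_1 = (-4, 4, 4); ‖c_1‖ = 6.9282, so q_1 = (-0.5774, 0.5774, 0.5774).
q_1·c_2 = (-0.5774)·(-4) + 0.5774·1 + 0.5774·(-2) = 1.7321.
u_2 = c_2 − 1.7321·q_1 = (-3.0000, 0.0000, -3.0000).

u_2 = (-3.0000, 0.0000, -3.0000)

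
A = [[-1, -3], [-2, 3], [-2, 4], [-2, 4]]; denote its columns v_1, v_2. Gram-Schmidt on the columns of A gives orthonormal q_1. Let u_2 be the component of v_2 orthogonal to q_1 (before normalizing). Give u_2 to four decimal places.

u_2 = (-4.4615, 0.0769, 1.0769, 1.0769)

v_1 = (-1, -2, -2, -2); ‖v_1‖ = 3.6056, so q_1 = (-0.2774, -0.5547, -0.5547, -0.5547).
q_1·v_2 = (-0.2774)·(-3) + (-0.5547)·3 + (-0.5547)·4 + (-0.5547)·4 = -5.2697.
u_2 = v_2 + 5.2697·q_1 = (-4.4615, 0.0769, 1.0769, 1.0769).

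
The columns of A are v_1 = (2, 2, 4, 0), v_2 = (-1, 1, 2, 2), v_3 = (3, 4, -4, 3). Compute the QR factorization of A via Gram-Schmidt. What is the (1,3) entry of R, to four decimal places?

q_1 = v_1/‖v_1‖ = (2, 2, 4, 0)/4.8990 = (0.4082, 0.4082, 0.8165, 0.0000).
r_{13} = q_1·v_3 = -0.4082.

r_{13} = -0.4082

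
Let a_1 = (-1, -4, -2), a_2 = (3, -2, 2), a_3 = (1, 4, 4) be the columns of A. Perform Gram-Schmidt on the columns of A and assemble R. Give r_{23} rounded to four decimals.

r_{23} = 1.0178

e_1 = a_1/‖a_1‖ = (-1, -4, -2)/4.5826 = (-0.2182, -0.8729, -0.4364).
r_{12} = e_1·a_2 = 0.2182.
u_2 = a_2 − 0.2182·e_1 = (3.0476, -1.8095, 2.0952).
‖u_2‖ = 4.1173, so e_2 = (0.7402, -0.4395, 0.5089).
r_{23} = e_2·a_3 = 1.0178.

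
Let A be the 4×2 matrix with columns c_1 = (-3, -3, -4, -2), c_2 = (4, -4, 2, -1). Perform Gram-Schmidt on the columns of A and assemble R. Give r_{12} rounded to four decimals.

c_1 = (-3, -3, -4, -2); ‖c_1‖ = 6.1644, so e_1 = (-0.4867, -0.4867, -0.6489, -0.3244).
r_{12} = e_1·c_2 = -0.9733.

r_{12} = -0.9733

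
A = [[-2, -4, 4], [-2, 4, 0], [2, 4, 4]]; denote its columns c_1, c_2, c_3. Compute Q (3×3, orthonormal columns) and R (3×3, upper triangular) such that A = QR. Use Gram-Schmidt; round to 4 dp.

c_1 = (-2, -2, 2); ‖c_1‖ = 3.4641, so e_1 = (-0.5774, -0.5774, 0.5774).
e_1·c_2 = (-0.5774)·(-4) + (-0.5774)·4 + 0.5774·4 = 2.3094.
u_2 = c_2 − 2.3094·e_1 = (-2.6667, 5.3333, 2.6667).
‖u_2‖ = 6.5320, so e_2 = (-0.4082, 0.8165, 0.4082).
e_1·c_3 = (-0.5774)·4 + (-0.5774)·0 + 0.5774·4 = 0.0000; e_2·c_3 = (-0.4082)·4 + 0.8165·0 + 0.4082·4 = 0.0000.
u_3 = c_3 + 0.0000·e_1 + 0.0000·e_2 = (4.0000, 0.0000, 4.0000).
‖u_3‖ = 5.6569, so e_3 = (0.7071, 0.0000, 0.7071).

Q = [[-0.5774, -0.4082, 0.7071], [-0.5774, 0.8165, 0.0000], [0.5774, 0.4082, 0.7071]], R = [[3.4641, 2.3094, 0.0000], [0.0000, 6.5320, 0.0000], [0.0000, 0.0000, 5.6569]]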